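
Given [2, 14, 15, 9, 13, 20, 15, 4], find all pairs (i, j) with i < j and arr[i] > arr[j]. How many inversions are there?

Finding inversions in [2, 14, 15, 9, 13, 20, 15, 4]:

(1, 3): arr[1]=14 > arr[3]=9
(1, 4): arr[1]=14 > arr[4]=13
(1, 7): arr[1]=14 > arr[7]=4
(2, 3): arr[2]=15 > arr[3]=9
(2, 4): arr[2]=15 > arr[4]=13
(2, 7): arr[2]=15 > arr[7]=4
(3, 7): arr[3]=9 > arr[7]=4
(4, 7): arr[4]=13 > arr[7]=4
(5, 6): arr[5]=20 > arr[6]=15
(5, 7): arr[5]=20 > arr[7]=4
(6, 7): arr[6]=15 > arr[7]=4

Total inversions: 11

The array has 11 inversion(s): (1,3), (1,4), (1,7), (2,3), (2,4), (2,7), (3,7), (4,7), (5,6), (5,7), (6,7). Each pair (i,j) satisfies i < j and arr[i] > arr[j].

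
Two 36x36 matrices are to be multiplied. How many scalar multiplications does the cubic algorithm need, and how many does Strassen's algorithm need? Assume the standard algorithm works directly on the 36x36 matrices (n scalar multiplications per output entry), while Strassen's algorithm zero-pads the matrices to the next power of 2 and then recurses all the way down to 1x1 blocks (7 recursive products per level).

Matrix multiplication for 36x36 matrices:

Strassen's algorithm requires power-of-2 dimensions. Pad 36x36 to 64x64 (next power of 2).

Standard algorithm: 36^3 = 46656 multiplications
Strassen's algorithm: 7^(log2(64)) = 7^6 = 117649 multiplications
Difference: 46656 - 117649 = -70993 (Strassen uses MORE here due to padding overhead — for small or just-over-power-of-2 n, padding can outweigh the per-level savings)

Standard: 46656 multiplications (36^3). Strassen: 117649 multiplications (7^6, after padding to 64x64). Strassen reduces 8 recursive multiplications to 7 at each level.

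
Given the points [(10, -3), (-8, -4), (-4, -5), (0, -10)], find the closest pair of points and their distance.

Computing all pairwise distances among 4 points:

d((10, -3), (-8, -4)) = 18.0278
d((10, -3), (-4, -5)) = 14.1421
d((10, -3), (0, -10)) = 12.2066
d((-8, -4), (-4, -5)) = 4.1231 <-- minimum
d((-8, -4), (0, -10)) = 10.0
d((-4, -5), (0, -10)) = 6.4031

Closest pair: (-8, -4) and (-4, -5) with distance 4.1231

The closest pair is (-8, -4) and (-4, -5) with Euclidean distance 4.1231. For 4 points, brute-force pairwise comparison is shown above. For large n, the divide-and-conquer algorithm (sort by x, recurse on halves, check the dividing strip) achieves O(n log n).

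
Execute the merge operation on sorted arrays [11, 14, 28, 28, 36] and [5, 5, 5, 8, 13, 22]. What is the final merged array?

Merging process:

Compare 11 vs 5: take 5 from right. Merged: [5]
Compare 11 vs 5: take 5 from right. Merged: [5, 5]
Compare 11 vs 5: take 5 from right. Merged: [5, 5, 5]
Compare 11 vs 8: take 8 from right. Merged: [5, 5, 5, 8]
Compare 11 vs 13: take 11 from left. Merged: [5, 5, 5, 8, 11]
Compare 14 vs 13: take 13 from right. Merged: [5, 5, 5, 8, 11, 13]
Compare 14 vs 22: take 14 from left. Merged: [5, 5, 5, 8, 11, 13, 14]
Compare 28 vs 22: take 22 from right. Merged: [5, 5, 5, 8, 11, 13, 14, 22]
Append remaining from left: [28, 28, 36]. Merged: [5, 5, 5, 8, 11, 13, 14, 22, 28, 28, 36]

Final merged array: [5, 5, 5, 8, 11, 13, 14, 22, 28, 28, 36]
Total comparisons: 8

The merged array is [5, 5, 5, 8, 11, 13, 14, 22, 28, 28, 36], requiring 8 comparisons. The merge step runs in O(n) time where n is the total number of elements.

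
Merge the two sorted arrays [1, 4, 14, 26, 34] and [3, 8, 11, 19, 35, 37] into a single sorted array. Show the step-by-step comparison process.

Merging process:

Compare 1 vs 3: take 1 from left. Merged: [1]
Compare 4 vs 3: take 3 from right. Merged: [1, 3]
Compare 4 vs 8: take 4 from left. Merged: [1, 3, 4]
Compare 14 vs 8: take 8 from right. Merged: [1, 3, 4, 8]
Compare 14 vs 11: take 11 from right. Merged: [1, 3, 4, 8, 11]
Compare 14 vs 19: take 14 from left. Merged: [1, 3, 4, 8, 11, 14]
Compare 26 vs 19: take 19 from right. Merged: [1, 3, 4, 8, 11, 14, 19]
Compare 26 vs 35: take 26 from left. Merged: [1, 3, 4, 8, 11, 14, 19, 26]
Compare 34 vs 35: take 34 from left. Merged: [1, 3, 4, 8, 11, 14, 19, 26, 34]
Append remaining from right: [35, 37]. Merged: [1, 3, 4, 8, 11, 14, 19, 26, 34, 35, 37]

Final merged array: [1, 3, 4, 8, 11, 14, 19, 26, 34, 35, 37]
Total comparisons: 9

The merged array is [1, 3, 4, 8, 11, 14, 19, 26, 34, 35, 37], requiring 9 comparisons. The merge step runs in O(n) time where n is the total number of elements.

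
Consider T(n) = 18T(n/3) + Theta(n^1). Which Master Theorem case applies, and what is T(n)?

Master Theorem for T(n) = 18T(n/3) + O(n^1):

a = 18, b = 3, c = 1
log_b(a) = log_3(18) = 2.6309

Case 1: c = 1 < log_3(18) = 2.6309
T(n) = O(n^(log_3 18))

For T(n) = 18T(n/3) + O(n^1): log_3(18) = 2.6309. This is Case 1 of the Master Theorem (c < log_b(a), work dominated by leaves), giving O(n^(log_3 18)).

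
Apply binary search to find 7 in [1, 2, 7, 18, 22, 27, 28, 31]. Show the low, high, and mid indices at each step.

Binary search for 7 in [1, 2, 7, 18, 22, 27, 28, 31]:

lo=0, hi=7, mid=3, arr[mid]=18 -> 18 > 7, search left half
lo=0, hi=2, mid=1, arr[mid]=2 -> 2 < 7, search right half
lo=2, hi=2, mid=2, arr[mid]=7 -> Found target at index 2!

Binary search finds 7 at index 2 after 3 comparisons. The search repeatedly halves the search space by comparing with the middle element.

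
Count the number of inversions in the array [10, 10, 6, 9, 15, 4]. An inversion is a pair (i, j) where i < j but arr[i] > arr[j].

Finding inversions in [10, 10, 6, 9, 15, 4]:

(0, 2): arr[0]=10 > arr[2]=6
(0, 3): arr[0]=10 > arr[3]=9
(0, 5): arr[0]=10 > arr[5]=4
(1, 2): arr[1]=10 > arr[2]=6
(1, 3): arr[1]=10 > arr[3]=9
(1, 5): arr[1]=10 > arr[5]=4
(2, 5): arr[2]=6 > arr[5]=4
(3, 5): arr[3]=9 > arr[5]=4
(4, 5): arr[4]=15 > arr[5]=4

Total inversions: 9

The array has 9 inversion(s): (0,2), (0,3), (0,5), (1,2), (1,3), (1,5), (2,5), (3,5), (4,5). Each pair (i,j) satisfies i < j and arr[i] > arr[j].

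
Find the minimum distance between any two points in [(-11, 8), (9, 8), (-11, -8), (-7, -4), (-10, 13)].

Computing all pairwise distances among 5 points:

d((-11, 8), (9, 8)) = 20.0
d((-11, 8), (-11, -8)) = 16.0
d((-11, 8), (-7, -4)) = 12.6491
d((-11, 8), (-10, 13)) = 5.099 <-- minimum
d((9, 8), (-11, -8)) = 25.6125
d((9, 8), (-7, -4)) = 20.0
d((9, 8), (-10, 13)) = 19.6469
d((-11, -8), (-7, -4)) = 5.6569
d((-11, -8), (-10, 13)) = 21.0238
d((-7, -4), (-10, 13)) = 17.2627

Closest pair: (-11, 8) and (-10, 13) with distance 5.099

The closest pair is (-11, 8) and (-10, 13) with Euclidean distance 5.099. For 5 points, brute-force pairwise comparison is shown above. For large n, the divide-and-conquer algorithm (sort by x, recurse on halves, check the dividing strip) achieves O(n log n).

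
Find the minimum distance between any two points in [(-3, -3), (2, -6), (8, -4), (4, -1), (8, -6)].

Computing all pairwise distances among 5 points:

d((-3, -3), (2, -6)) = 5.831
d((-3, -3), (8, -4)) = 11.0454
d((-3, -3), (4, -1)) = 7.2801
d((-3, -3), (8, -6)) = 11.4018
d((2, -6), (8, -4)) = 6.3246
d((2, -6), (4, -1)) = 5.3852
d((2, -6), (8, -6)) = 6.0
d((8, -4), (4, -1)) = 5.0
d((8, -4), (8, -6)) = 2.0 <-- minimum
d((4, -1), (8, -6)) = 6.4031

Closest pair: (8, -4) and (8, -6) with distance 2.0

The closest pair is (8, -4) and (8, -6) with Euclidean distance 2.0. For 5 points, brute-force pairwise comparison is shown above. For large n, the divide-and-conquer algorithm (sort by x, recurse on halves, check the dividing strip) achieves O(n log n).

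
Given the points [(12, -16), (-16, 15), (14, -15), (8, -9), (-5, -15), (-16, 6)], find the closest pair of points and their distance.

Computing all pairwise distances among 6 points:

d((12, -16), (-16, 15)) = 41.7732
d((12, -16), (14, -15)) = 2.2361 <-- minimum
d((12, -16), (8, -9)) = 8.0623
d((12, -16), (-5, -15)) = 17.0294
d((12, -16), (-16, 6)) = 35.609
d((-16, 15), (14, -15)) = 42.4264
d((-16, 15), (8, -9)) = 33.9411
d((-16, 15), (-5, -15)) = 31.9531
d((-16, 15), (-16, 6)) = 9.0
d((14, -15), (8, -9)) = 8.4853
d((14, -15), (-5, -15)) = 19.0
d((14, -15), (-16, 6)) = 36.6197
d((8, -9), (-5, -15)) = 14.3178
d((8, -9), (-16, 6)) = 28.3019
d((-5, -15), (-16, 6)) = 23.7065

Closest pair: (12, -16) and (14, -15) with distance 2.2361

The closest pair is (12, -16) and (14, -15) with Euclidean distance 2.2361. For 6 points, brute-force pairwise comparison is shown above. For large n, the divide-and-conquer algorithm (sort by x, recurse on halves, check the dividing strip) achieves O(n log n).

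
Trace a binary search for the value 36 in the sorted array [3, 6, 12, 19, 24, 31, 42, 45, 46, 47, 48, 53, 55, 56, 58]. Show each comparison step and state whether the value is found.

Binary search for 36 in [3, 6, 12, 19, 24, 31, 42, 45, 46, 47, 48, 53, 55, 56, 58]:

lo=0, hi=14, mid=7, arr[mid]=45 -> 45 > 36, search left half
lo=0, hi=6, mid=3, arr[mid]=19 -> 19 < 36, search right half
lo=4, hi=6, mid=5, arr[mid]=31 -> 31 < 36, search right half
lo=6, hi=6, mid=6, arr[mid]=42 -> 42 > 36, search left half
lo=6 > hi=5, target 36 not found

Binary search determines that 36 is not in the array after 4 comparisons. The search space was exhausted without finding the target.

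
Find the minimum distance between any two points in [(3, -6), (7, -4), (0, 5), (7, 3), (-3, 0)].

Computing all pairwise distances among 5 points:

d((3, -6), (7, -4)) = 4.4721 <-- minimum
d((3, -6), (0, 5)) = 11.4018
d((3, -6), (7, 3)) = 9.8489
d((3, -6), (-3, 0)) = 8.4853
d((7, -4), (0, 5)) = 11.4018
d((7, -4), (7, 3)) = 7.0
d((7, -4), (-3, 0)) = 10.7703
d((0, 5), (7, 3)) = 7.2801
d((0, 5), (-3, 0)) = 5.831
d((7, 3), (-3, 0)) = 10.4403

Closest pair: (3, -6) and (7, -4) with distance 4.4721

The closest pair is (3, -6) and (7, -4) with Euclidean distance 4.4721. For 5 points, brute-force pairwise comparison is shown above. For large n, the divide-and-conquer algorithm (sort by x, recurse on halves, check the dividing strip) achieves O(n log n).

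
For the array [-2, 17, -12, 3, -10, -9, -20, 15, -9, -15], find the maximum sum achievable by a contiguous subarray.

Using Kadane's algorithm on [-2, 17, -12, 3, -10, -9, -20, 15, -9, -15]:

Scanning through the array:
Position 1 (value 17): max_ending_here = 17, max_so_far = 17
Position 2 (value -12): max_ending_here = 5, max_so_far = 17
Position 3 (value 3): max_ending_here = 8, max_so_far = 17
Position 4 (value -10): max_ending_here = -2, max_so_far = 17
Position 5 (value -9): max_ending_here = -9, max_so_far = 17
Position 6 (value -20): max_ending_here = -20, max_so_far = 17
Position 7 (value 15): max_ending_here = 15, max_so_far = 17
Position 8 (value -9): max_ending_here = 6, max_so_far = 17
Position 9 (value -15): max_ending_here = -9, max_so_far = 17

Maximum subarray: [17]
Maximum sum: 17

The maximum subarray is [17] with sum 17. This subarray runs from index 1 to index 1.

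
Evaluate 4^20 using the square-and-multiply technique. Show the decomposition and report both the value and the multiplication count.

Computing 4^20 by squaring (build up from 4^1; each line after the first costs one multiplication):

4^1 = 4
4^2 = (4^1)^2 = 4^2 = 16
4^4 = (4^2)^2 = 16^2 = 256
4^5 = 4 * 4^4 = 4 * 256 = 1024
4^10 = (4^5)^2 = 1024^2 = 1048576
4^20 = (4^10)^2 = 1048576^2 = 1099511627776

Result: 1099511627776
Multiplications needed: 5 (5 lines after 4^1)

4^20 = 1099511627776. Using exponentiation by squaring, this requires 5 multiplications. The key idea: if the exponent is even, square the half-power; if odd, multiply by the base once.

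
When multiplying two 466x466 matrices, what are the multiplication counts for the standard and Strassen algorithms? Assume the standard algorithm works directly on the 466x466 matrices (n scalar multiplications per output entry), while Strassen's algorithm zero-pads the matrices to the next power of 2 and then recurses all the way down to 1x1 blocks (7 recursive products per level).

Matrix multiplication for 466x466 matrices:

Strassen's algorithm requires power-of-2 dimensions. Pad 466x466 to 512x512 (next power of 2).

Standard algorithm: 466^3 = 101194696 multiplications
Strassen's algorithm: 7^(log2(512)) = 7^9 = 40353607 multiplications
Savings: 101194696 - 40353607 = 60841089 multiplications

Standard: 101194696 multiplications (466^3). Strassen: 40353607 multiplications (7^9, after padding to 512x512). Strassen reduces 8 recursive multiplications to 7 at each level.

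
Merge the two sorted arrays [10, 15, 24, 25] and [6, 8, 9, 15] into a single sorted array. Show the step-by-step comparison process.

Merging process:

Compare 10 vs 6: take 6 from right. Merged: [6]
Compare 10 vs 8: take 8 from right. Merged: [6, 8]
Compare 10 vs 9: take 9 from right. Merged: [6, 8, 9]
Compare 10 vs 15: take 10 from left. Merged: [6, 8, 9, 10]
Compare 15 vs 15: take 15 from left. Merged: [6, 8, 9, 10, 15]
Compare 24 vs 15: take 15 from right. Merged: [6, 8, 9, 10, 15, 15]
Append remaining from left: [24, 25]. Merged: [6, 8, 9, 10, 15, 15, 24, 25]

Final merged array: [6, 8, 9, 10, 15, 15, 24, 25]
Total comparisons: 6

The merged array is [6, 8, 9, 10, 15, 15, 24, 25], requiring 6 comparisons. The merge step runs in O(n) time where n is the total number of elements.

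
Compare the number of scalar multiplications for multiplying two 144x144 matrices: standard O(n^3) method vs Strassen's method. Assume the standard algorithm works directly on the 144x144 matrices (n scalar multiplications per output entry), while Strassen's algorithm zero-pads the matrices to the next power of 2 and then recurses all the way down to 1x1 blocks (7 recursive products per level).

Matrix multiplication for 144x144 matrices:

Strassen's algorithm requires power-of-2 dimensions. Pad 144x144 to 256x256 (next power of 2).

Standard algorithm: 144^3 = 2985984 multiplications
Strassen's algorithm: 7^(log2(256)) = 7^8 = 5764801 multiplications
Difference: 2985984 - 5764801 = -2778817 (Strassen uses MORE here due to padding overhead — for small or just-over-power-of-2 n, padding can outweigh the per-level savings)

Standard: 2985984 multiplications (144^3). Strassen: 5764801 multiplications (7^8, after padding to 256x256). Strassen reduces 8 recursive multiplications to 7 at each level.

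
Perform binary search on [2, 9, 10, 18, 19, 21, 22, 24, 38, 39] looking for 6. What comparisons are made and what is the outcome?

Binary search for 6 in [2, 9, 10, 18, 19, 21, 22, 24, 38, 39]:

lo=0, hi=9, mid=4, arr[mid]=19 -> 19 > 6, search left half
lo=0, hi=3, mid=1, arr[mid]=9 -> 9 > 6, search left half
lo=0, hi=0, mid=0, arr[mid]=2 -> 2 < 6, search right half
lo=1 > hi=0, target 6 not found

Binary search determines that 6 is not in the array after 3 comparisons. The search space was exhausted without finding the target.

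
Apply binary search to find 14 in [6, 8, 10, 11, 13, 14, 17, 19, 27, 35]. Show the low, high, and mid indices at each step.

Binary search for 14 in [6, 8, 10, 11, 13, 14, 17, 19, 27, 35]:

lo=0, hi=9, mid=4, arr[mid]=13 -> 13 < 14, search right half
lo=5, hi=9, mid=7, arr[mid]=19 -> 19 > 14, search left half
lo=5, hi=6, mid=5, arr[mid]=14 -> Found target at index 5!

Binary search finds 14 at index 5 after 3 comparisons. The search repeatedly halves the search space by comparing with the middle element.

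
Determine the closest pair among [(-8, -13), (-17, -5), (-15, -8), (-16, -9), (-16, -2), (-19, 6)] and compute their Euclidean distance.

Computing all pairwise distances among 6 points:

d((-8, -13), (-17, -5)) = 12.0416
d((-8, -13), (-15, -8)) = 8.6023
d((-8, -13), (-16, -9)) = 8.9443
d((-8, -13), (-16, -2)) = 13.6015
d((-8, -13), (-19, 6)) = 21.9545
d((-17, -5), (-15, -8)) = 3.6056
d((-17, -5), (-16, -9)) = 4.1231
d((-17, -5), (-16, -2)) = 3.1623
d((-17, -5), (-19, 6)) = 11.1803
d((-15, -8), (-16, -9)) = 1.4142 <-- minimum
d((-15, -8), (-16, -2)) = 6.0828
d((-15, -8), (-19, 6)) = 14.5602
d((-16, -9), (-16, -2)) = 7.0
d((-16, -9), (-19, 6)) = 15.2971
d((-16, -2), (-19, 6)) = 8.544

Closest pair: (-15, -8) and (-16, -9) with distance 1.4142

The closest pair is (-15, -8) and (-16, -9) with Euclidean distance 1.4142. For 6 points, brute-force pairwise comparison is shown above. For large n, the divide-and-conquer algorithm (sort by x, recurse on halves, check the dividing strip) achieves O(n log n).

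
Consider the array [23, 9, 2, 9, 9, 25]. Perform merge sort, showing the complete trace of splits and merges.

Merge sort trace:

Split: [23, 9, 2, 9, 9, 25] -> [23, 9, 2] and [9, 9, 25]
  Split: [23, 9, 2] -> [23] and [9, 2]
    Split: [9, 2] -> [9] and [2]
    Merge: [9] + [2] -> [2, 9]
  Merge: [23] + [2, 9] -> [2, 9, 23]
  Split: [9, 9, 25] -> [9] and [9, 25]
    Split: [9, 25] -> [9] and [25]
    Merge: [9] + [25] -> [9, 25]
  Merge: [9] + [9, 25] -> [9, 9, 25]
Merge: [2, 9, 23] + [9, 9, 25] -> [2, 9, 9, 9, 23, 25]

Final sorted array: [2, 9, 9, 9, 23, 25]

The merge sort proceeds by recursively splitting the array and merging sorted halves.
After all merges, the sorted array is [2, 9, 9, 9, 23, 25].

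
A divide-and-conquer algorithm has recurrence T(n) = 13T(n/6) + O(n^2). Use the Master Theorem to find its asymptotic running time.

Master Theorem for T(n) = 13T(n/6) + O(n^2):

a = 13, b = 6, c = 2
log_b(a) = log_6(13) = 1.4315

Case 3: c = 2 > log_6(13) = 1.4315
T(n) = O(n^2) = O(n^2)

For T(n) = 13T(n/6) + O(n^2): log_6(13) = 1.4315. This is Case 3 of the Master Theorem (c > log_b(a), work dominated by root), giving O(n^2).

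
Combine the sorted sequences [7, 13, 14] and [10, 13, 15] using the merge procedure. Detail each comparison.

Merging process:

Compare 7 vs 10: take 7 from left. Merged: [7]
Compare 13 vs 10: take 10 from right. Merged: [7, 10]
Compare 13 vs 13: take 13 from left. Merged: [7, 10, 13]
Compare 14 vs 13: take 13 from right. Merged: [7, 10, 13, 13]
Compare 14 vs 15: take 14 from left. Merged: [7, 10, 13, 13, 14]
Append remaining from right: [15]. Merged: [7, 10, 13, 13, 14, 15]

Final merged array: [7, 10, 13, 13, 14, 15]
Total comparisons: 5

The merged array is [7, 10, 13, 13, 14, 15], requiring 5 comparisons. The merge step runs in O(n) time where n is the total number of elements.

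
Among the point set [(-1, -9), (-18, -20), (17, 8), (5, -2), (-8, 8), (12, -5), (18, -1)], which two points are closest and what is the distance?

Computing all pairwise distances among 7 points:

d((-1, -9), (-18, -20)) = 20.2485
d((-1, -9), (17, 8)) = 24.7588
d((-1, -9), (5, -2)) = 9.2195
d((-1, -9), (-8, 8)) = 18.3848
d((-1, -9), (12, -5)) = 13.6015
d((-1, -9), (18, -1)) = 20.6155
d((-18, -20), (17, 8)) = 44.8219
d((-18, -20), (5, -2)) = 29.2062
d((-18, -20), (-8, 8)) = 29.7321
d((-18, -20), (12, -5)) = 33.541
d((-18, -20), (18, -1)) = 40.7063
d((17, 8), (5, -2)) = 15.6205
d((17, 8), (-8, 8)) = 25.0
d((17, 8), (12, -5)) = 13.9284
d((17, 8), (18, -1)) = 9.0554
d((5, -2), (-8, 8)) = 16.4012
d((5, -2), (12, -5)) = 7.6158
d((5, -2), (18, -1)) = 13.0384
d((-8, 8), (12, -5)) = 23.8537
d((-8, 8), (18, -1)) = 27.5136
d((12, -5), (18, -1)) = 7.2111 <-- minimum

Closest pair: (12, -5) and (18, -1) with distance 7.2111

The closest pair is (12, -5) and (18, -1) with Euclidean distance 7.2111. For 7 points, brute-force pairwise comparison is shown above. For large n, the divide-and-conquer algorithm (sort by x, recurse on halves, check the dividing strip) achieves O(n log n).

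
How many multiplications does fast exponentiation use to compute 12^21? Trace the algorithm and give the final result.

Computing 12^21 by squaring (build up from 12^1; each line after the first costs one multiplication):

12^1 = 12
12^2 = (12^1)^2 = 12^2 = 144
12^4 = (12^2)^2 = 144^2 = 20736
12^5 = 12 * 12^4 = 12 * 20736 = 248832
12^10 = (12^5)^2 = 248832^2 = 61917364224
12^20 = (12^10)^2 = 61917364224^2 = 3833759992447475122176
12^21 = 12 * 12^20 = 12 * 3833759992447475122176 = 46005119909369701466112

Result: 46005119909369701466112
Multiplications needed: 6 (6 lines after 12^1)

12^21 = 46005119909369701466112. Using exponentiation by squaring, this requires 6 multiplications. The key idea: if the exponent is even, square the half-power; if odd, multiply by the base once.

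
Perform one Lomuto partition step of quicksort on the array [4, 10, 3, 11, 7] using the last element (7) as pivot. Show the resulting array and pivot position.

Lomuto partition with pivot = 7:

Initial array: [4, 10, 3, 11, 7]

arr[0]=4 <= 7: swap with position 0, array becomes [4, 10, 3, 11, 7]
arr[1]=10 > 7: no swap
arr[2]=3 <= 7: swap with position 1, array becomes [4, 3, 10, 11, 7]
arr[3]=11 > 7: no swap

Place pivot at position 2: [4, 3, 7, 11, 10]
Pivot position: 2

After partitioning with pivot 7, the array becomes [4, 3, 7, 11, 10]. The pivot is placed at index 2. All elements to the left of the pivot are <= 7, and all elements to the right are > 7.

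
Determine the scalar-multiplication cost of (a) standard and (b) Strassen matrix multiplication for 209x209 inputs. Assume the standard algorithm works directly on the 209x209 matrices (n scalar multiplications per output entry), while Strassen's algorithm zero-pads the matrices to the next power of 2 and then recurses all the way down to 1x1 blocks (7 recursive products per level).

Matrix multiplication for 209x209 matrices:

Strassen's algorithm requires power-of-2 dimensions. Pad 209x209 to 256x256 (next power of 2).

Standard algorithm: 209^3 = 9129329 multiplications
Strassen's algorithm: 7^(log2(256)) = 7^8 = 5764801 multiplications
Savings: 9129329 - 5764801 = 3364528 multiplications

Standard: 9129329 multiplications (209^3). Strassen: 5764801 multiplications (7^8, after padding to 256x256). Strassen reduces 8 recursive multiplications to 7 at each level.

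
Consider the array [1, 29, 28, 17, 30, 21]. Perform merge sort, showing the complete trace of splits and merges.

Merge sort trace:

Split: [1, 29, 28, 17, 30, 21] -> [1, 29, 28] and [17, 30, 21]
  Split: [1, 29, 28] -> [1] and [29, 28]
    Split: [29, 28] -> [29] and [28]
    Merge: [29] + [28] -> [28, 29]
  Merge: [1] + [28, 29] -> [1, 28, 29]
  Split: [17, 30, 21] -> [17] and [30, 21]
    Split: [30, 21] -> [30] and [21]
    Merge: [30] + [21] -> [21, 30]
  Merge: [17] + [21, 30] -> [17, 21, 30]
Merge: [1, 28, 29] + [17, 21, 30] -> [1, 17, 21, 28, 29, 30]

Final sorted array: [1, 17, 21, 28, 29, 30]

The merge sort proceeds by recursively splitting the array and merging sorted halves.
After all merges, the sorted array is [1, 17, 21, 28, 29, 30].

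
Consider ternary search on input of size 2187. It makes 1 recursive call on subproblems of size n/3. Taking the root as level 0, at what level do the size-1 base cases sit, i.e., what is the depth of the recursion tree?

For divide and conquer with division factor 3:

Problem sizes at each level:
Level 0: 2187
Level 1: 729
Level 2: 243
Level 3: 81
Level 4: 27
Level 5: 9
Level 6: 3
Level 7: 1

The root is level 0 and the size-1 base case is level 7 (the tree spans levels 0 through 7, i.e. 8 levels counting the root), so the depth is the number of divisions: log_3(2187) = 7

The recursion tree depth is log_3(2187) = 7. At each level, the problem size is divided by 3, so it takes 7 divisions to reduce to a base case of size 1. The algorithm makes 1 recursive call at each level.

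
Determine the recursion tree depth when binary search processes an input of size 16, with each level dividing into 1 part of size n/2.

For divide and conquer with division factor 2:

Problem sizes at each level:
Level 0: 16
Level 1: 8
Level 2: 4
Level 3: 2
Level 4: 1

The root is level 0 and the size-1 base case is level 4 (the tree spans levels 0 through 4, i.e. 5 levels counting the root), so the depth is the number of divisions: log_2(16) = 4

The recursion tree depth is log_2(16) = 4. At each level, the problem size is divided by 2, so it takes 4 divisions to reduce to a base case of size 1. The algorithm makes 1 recursive call at each level.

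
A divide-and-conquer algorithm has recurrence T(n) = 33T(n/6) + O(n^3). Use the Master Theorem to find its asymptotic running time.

Master Theorem for T(n) = 33T(n/6) + O(n^3):

a = 33, b = 6, c = 3
log_b(a) = log_6(33) = 1.9514

Case 3: c = 3 > log_6(33) = 1.9514
T(n) = O(n^3) = O(n^3)

For T(n) = 33T(n/6) + O(n^3): log_6(33) = 1.9514. This is Case 3 of the Master Theorem (c > log_b(a), work dominated by root), giving O(n^3).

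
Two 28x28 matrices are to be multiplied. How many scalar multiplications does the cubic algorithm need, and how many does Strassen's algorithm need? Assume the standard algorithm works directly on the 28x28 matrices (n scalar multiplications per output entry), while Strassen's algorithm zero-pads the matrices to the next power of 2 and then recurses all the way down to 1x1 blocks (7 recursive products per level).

Matrix multiplication for 28x28 matrices:

Strassen's algorithm requires power-of-2 dimensions. Pad 28x28 to 32x32 (next power of 2).

Standard algorithm: 28^3 = 21952 multiplications
Strassen's algorithm: 7^(log2(32)) = 7^5 = 16807 multiplications
Savings: 21952 - 16807 = 5145 multiplications

Standard: 21952 multiplications (28^3). Strassen: 16807 multiplications (7^5, after padding to 32x32). Strassen reduces 8 recursive multiplications to 7 at each level.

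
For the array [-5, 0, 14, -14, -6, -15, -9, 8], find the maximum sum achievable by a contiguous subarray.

Using Kadane's algorithm on [-5, 0, 14, -14, -6, -15, -9, 8]:

Scanning through the array:
Position 1 (value 0): max_ending_here = 0, max_so_far = 0
Position 2 (value 14): max_ending_here = 14, max_so_far = 14
Position 3 (value -14): max_ending_here = 0, max_so_far = 14
Position 4 (value -6): max_ending_here = -6, max_so_far = 14
Position 5 (value -15): max_ending_here = -15, max_so_far = 14
Position 6 (value -9): max_ending_here = -9, max_so_far = 14
Position 7 (value 8): max_ending_here = 8, max_so_far = 14

Maximum subarray: [0, 14]
Maximum sum: 14

The maximum subarray is [0, 14] with sum 14. This subarray runs from index 1 to index 2.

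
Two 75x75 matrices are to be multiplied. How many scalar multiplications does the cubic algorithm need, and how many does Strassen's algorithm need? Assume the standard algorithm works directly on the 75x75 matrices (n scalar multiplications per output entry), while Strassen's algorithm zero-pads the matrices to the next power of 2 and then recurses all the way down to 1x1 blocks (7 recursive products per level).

Matrix multiplication for 75x75 matrices:

Strassen's algorithm requires power-of-2 dimensions. Pad 75x75 to 128x128 (next power of 2).

Standard algorithm: 75^3 = 421875 multiplications
Strassen's algorithm: 7^(log2(128)) = 7^7 = 823543 multiplications
Difference: 421875 - 823543 = -401668 (Strassen uses MORE here due to padding overhead — for small or just-over-power-of-2 n, padding can outweigh the per-level savings)

Standard: 421875 multiplications (75^3). Strassen: 823543 multiplications (7^7, after padding to 128x128). Strassen reduces 8 recursive multiplications to 7 at each level.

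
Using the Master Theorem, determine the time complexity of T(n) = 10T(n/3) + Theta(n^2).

Master Theorem for T(n) = 10T(n/3) + O(n^2):

a = 10, b = 3, c = 2
log_b(a) = log_3(10) = 2.0959

Case 1: c = 2 < log_3(10) = 2.0959
T(n) = O(n^(log_3 10))

For T(n) = 10T(n/3) + O(n^2): log_3(10) = 2.0959. This is Case 1 of the Master Theorem (c < log_b(a), work dominated by leaves), giving O(n^(log_3 10)).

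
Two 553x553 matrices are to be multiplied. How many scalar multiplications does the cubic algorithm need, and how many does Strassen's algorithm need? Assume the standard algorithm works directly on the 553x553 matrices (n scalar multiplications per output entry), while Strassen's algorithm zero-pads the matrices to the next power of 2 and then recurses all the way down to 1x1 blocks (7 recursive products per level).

Matrix multiplication for 553x553 matrices:

Strassen's algorithm requires power-of-2 dimensions. Pad 553x553 to 1024x1024 (next power of 2).

Standard algorithm: 553^3 = 169112377 multiplications
Strassen's algorithm: 7^(log2(1024)) = 7^10 = 282475249 multiplications
Difference: 169112377 - 282475249 = -113362872 (Strassen uses MORE here due to padding overhead — for small or just-over-power-of-2 n, padding can outweigh the per-level savings)

Standard: 169112377 multiplications (553^3). Strassen: 282475249 multiplications (7^10, after padding to 1024x1024). Strassen reduces 8 recursive multiplications to 7 at each level.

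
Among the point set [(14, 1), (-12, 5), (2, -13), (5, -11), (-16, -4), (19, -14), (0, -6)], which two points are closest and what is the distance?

Computing all pairwise distances among 7 points:

d((14, 1), (-12, 5)) = 26.3059
d((14, 1), (2, -13)) = 18.4391
d((14, 1), (5, -11)) = 15.0
d((14, 1), (-16, -4)) = 30.4138
d((14, 1), (19, -14)) = 15.8114
d((14, 1), (0, -6)) = 15.6525
d((-12, 5), (2, -13)) = 22.8035
d((-12, 5), (5, -11)) = 23.3452
d((-12, 5), (-16, -4)) = 9.8489
d((-12, 5), (19, -14)) = 36.3593
d((-12, 5), (0, -6)) = 16.2788
d((2, -13), (5, -11)) = 3.6056 <-- minimum
d((2, -13), (-16, -4)) = 20.1246
d((2, -13), (19, -14)) = 17.0294
d((2, -13), (0, -6)) = 7.2801
d((5, -11), (-16, -4)) = 22.1359
d((5, -11), (19, -14)) = 14.3178
d((5, -11), (0, -6)) = 7.0711
d((-16, -4), (19, -14)) = 36.4005
d((-16, -4), (0, -6)) = 16.1245
d((19, -14), (0, -6)) = 20.6155

Closest pair: (2, -13) and (5, -11) with distance 3.6056

The closest pair is (2, -13) and (5, -11) with Euclidean distance 3.6056. For 7 points, brute-force pairwise comparison is shown above. For large n, the divide-and-conquer algorithm (sort by x, recurse on halves, check the dividing strip) achieves O(n log n).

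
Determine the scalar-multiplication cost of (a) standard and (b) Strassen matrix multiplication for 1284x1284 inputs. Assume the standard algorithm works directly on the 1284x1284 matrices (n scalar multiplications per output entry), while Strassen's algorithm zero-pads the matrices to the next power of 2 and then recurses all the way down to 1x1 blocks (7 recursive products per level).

Matrix multiplication for 1284x1284 matrices:

Strassen's algorithm requires power-of-2 dimensions. Pad 1284x1284 to 2048x2048 (next power of 2).

Standard algorithm: 1284^3 = 2116874304 multiplications
Strassen's algorithm: 7^(log2(2048)) = 7^11 = 1977326743 multiplications
Savings: 2116874304 - 1977326743 = 139547561 multiplications

Standard: 2116874304 multiplications (1284^3). Strassen: 1977326743 multiplications (7^11, after padding to 2048x2048). Strassen reduces 8 recursive multiplications to 7 at each level.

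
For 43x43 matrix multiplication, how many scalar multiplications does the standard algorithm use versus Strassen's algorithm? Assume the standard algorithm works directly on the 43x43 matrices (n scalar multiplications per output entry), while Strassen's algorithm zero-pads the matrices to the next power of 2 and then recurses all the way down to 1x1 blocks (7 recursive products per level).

Matrix multiplication for 43x43 matrices:

Strassen's algorithm requires power-of-2 dimensions. Pad 43x43 to 64x64 (next power of 2).

Standard algorithm: 43^3 = 79507 multiplications
Strassen's algorithm: 7^(log2(64)) = 7^6 = 117649 multiplications
Difference: 79507 - 117649 = -38142 (Strassen uses MORE here due to padding overhead — for small or just-over-power-of-2 n, padding can outweigh the per-level savings)

Standard: 79507 multiplications (43^3). Strassen: 117649 multiplications (7^6, after padding to 64x64). Strassen reduces 8 recursive multiplications to 7 at each level.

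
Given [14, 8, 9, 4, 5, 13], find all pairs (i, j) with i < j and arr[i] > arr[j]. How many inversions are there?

Finding inversions in [14, 8, 9, 4, 5, 13]:

(0, 1): arr[0]=14 > arr[1]=8
(0, 2): arr[0]=14 > arr[2]=9
(0, 3): arr[0]=14 > arr[3]=4
(0, 4): arr[0]=14 > arr[4]=5
(0, 5): arr[0]=14 > arr[5]=13
(1, 3): arr[1]=8 > arr[3]=4
(1, 4): arr[1]=8 > arr[4]=5
(2, 3): arr[2]=9 > arr[3]=4
(2, 4): arr[2]=9 > arr[4]=5

Total inversions: 9

The array has 9 inversion(s): (0,1), (0,2), (0,3), (0,4), (0,5), (1,3), (1,4), (2,3), (2,4). Each pair (i,j) satisfies i < j and arr[i] > arr[j].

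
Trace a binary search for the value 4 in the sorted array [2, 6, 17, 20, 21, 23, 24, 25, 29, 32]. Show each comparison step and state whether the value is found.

Binary search for 4 in [2, 6, 17, 20, 21, 23, 24, 25, 29, 32]:

lo=0, hi=9, mid=4, arr[mid]=21 -> 21 > 4, search left half
lo=0, hi=3, mid=1, arr[mid]=6 -> 6 > 4, search left half
lo=0, hi=0, mid=0, arr[mid]=2 -> 2 < 4, search right half
lo=1 > hi=0, target 4 not found

Binary search determines that 4 is not in the array after 3 comparisons. The search space was exhausted without finding the target.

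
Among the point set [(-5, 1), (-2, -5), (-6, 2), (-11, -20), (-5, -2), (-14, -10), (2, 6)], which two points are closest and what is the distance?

Computing all pairwise distances among 7 points:

d((-5, 1), (-2, -5)) = 6.7082
d((-5, 1), (-6, 2)) = 1.4142 <-- minimum
d((-5, 1), (-11, -20)) = 21.8403
d((-5, 1), (-5, -2)) = 3.0
d((-5, 1), (-14, -10)) = 14.2127
d((-5, 1), (2, 6)) = 8.6023
d((-2, -5), (-6, 2)) = 8.0623
d((-2, -5), (-11, -20)) = 17.4929
d((-2, -5), (-5, -2)) = 4.2426
d((-2, -5), (-14, -10)) = 13.0
d((-2, -5), (2, 6)) = 11.7047
d((-6, 2), (-11, -20)) = 22.561
d((-6, 2), (-5, -2)) = 4.1231
d((-6, 2), (-14, -10)) = 14.4222
d((-6, 2), (2, 6)) = 8.9443
d((-11, -20), (-5, -2)) = 18.9737
d((-11, -20), (-14, -10)) = 10.4403
d((-11, -20), (2, 6)) = 29.0689
d((-5, -2), (-14, -10)) = 12.0416
d((-5, -2), (2, 6)) = 10.6301
d((-14, -10), (2, 6)) = 22.6274

Closest pair: (-5, 1) and (-6, 2) with distance 1.4142

The closest pair is (-5, 1) and (-6, 2) with Euclidean distance 1.4142. For 7 points, brute-force pairwise comparison is shown above. For large n, the divide-and-conquer algorithm (sort by x, recurse on halves, check the dividing strip) achieves O(n log n).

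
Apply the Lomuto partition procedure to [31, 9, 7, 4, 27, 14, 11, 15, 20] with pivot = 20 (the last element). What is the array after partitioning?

Lomuto partition with pivot = 20:

Initial array: [31, 9, 7, 4, 27, 14, 11, 15, 20]

arr[0]=31 > 20: no swap
arr[1]=9 <= 20: swap with position 0, array becomes [9, 31, 7, 4, 27, 14, 11, 15, 20]
arr[2]=7 <= 20: swap with position 1, array becomes [9, 7, 31, 4, 27, 14, 11, 15, 20]
arr[3]=4 <= 20: swap with position 2, array becomes [9, 7, 4, 31, 27, 14, 11, 15, 20]
arr[4]=27 > 20: no swap
arr[5]=14 <= 20: swap with position 3, array becomes [9, 7, 4, 14, 27, 31, 11, 15, 20]
arr[6]=11 <= 20: swap with position 4, array becomes [9, 7, 4, 14, 11, 31, 27, 15, 20]
arr[7]=15 <= 20: swap with position 5, array becomes [9, 7, 4, 14, 11, 15, 27, 31, 20]

Place pivot at position 6: [9, 7, 4, 14, 11, 15, 20, 31, 27]
Pivot position: 6

After partitioning with pivot 20, the array becomes [9, 7, 4, 14, 11, 15, 20, 31, 27]. The pivot is placed at index 6. All elements to the left of the pivot are <= 20, and all elements to the right are > 20.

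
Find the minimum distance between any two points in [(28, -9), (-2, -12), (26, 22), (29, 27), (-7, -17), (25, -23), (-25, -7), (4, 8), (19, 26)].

Computing all pairwise distances among 9 points:

d((28, -9), (-2, -12)) = 30.1496
d((28, -9), (26, 22)) = 31.0644
d((28, -9), (29, 27)) = 36.0139
d((28, -9), (-7, -17)) = 35.9026
d((28, -9), (25, -23)) = 14.3178
d((28, -9), (-25, -7)) = 53.0377
d((28, -9), (4, 8)) = 29.4109
d((28, -9), (19, 26)) = 36.1386
d((-2, -12), (26, 22)) = 44.0454
d((-2, -12), (29, 27)) = 49.8197
d((-2, -12), (-7, -17)) = 7.0711
d((-2, -12), (25, -23)) = 29.1548
d((-2, -12), (-25, -7)) = 23.5372
d((-2, -12), (4, 8)) = 20.8806
d((-2, -12), (19, 26)) = 43.4166
d((26, 22), (29, 27)) = 5.831 <-- minimum
d((26, 22), (-7, -17)) = 51.0882
d((26, 22), (25, -23)) = 45.0111
d((26, 22), (-25, -7)) = 58.6686
d((26, 22), (4, 8)) = 26.0768
d((26, 22), (19, 26)) = 8.0623
d((29, 27), (-7, -17)) = 56.8507
d((29, 27), (25, -23)) = 50.1597
d((29, 27), (-25, -7)) = 63.8122
d((29, 27), (4, 8)) = 31.4006
d((29, 27), (19, 26)) = 10.0499
d((-7, -17), (25, -23)) = 32.5576
d((-7, -17), (-25, -7)) = 20.5913
d((-7, -17), (4, 8)) = 27.313
d((-7, -17), (19, 26)) = 50.2494
d((25, -23), (-25, -7)) = 52.4976
d((25, -23), (4, 8)) = 37.4433
d((25, -23), (19, 26)) = 49.366
d((-25, -7), (4, 8)) = 32.6497
d((-25, -7), (19, 26)) = 55.0
d((4, 8), (19, 26)) = 23.4307

Closest pair: (26, 22) and (29, 27) with distance 5.831

The closest pair is (26, 22) and (29, 27) with Euclidean distance 5.831. For 9 points, brute-force pairwise comparison is shown above. For large n, the divide-and-conquer algorithm (sort by x, recurse on halves, check the dividing strip) achieves O(n log n).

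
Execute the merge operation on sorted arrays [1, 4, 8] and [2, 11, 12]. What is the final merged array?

Merging process:

Compare 1 vs 2: take 1 from left. Merged: [1]
Compare 4 vs 2: take 2 from right. Merged: [1, 2]
Compare 4 vs 11: take 4 from left. Merged: [1, 2, 4]
Compare 8 vs 11: take 8 from left. Merged: [1, 2, 4, 8]
Append remaining from right: [11, 12]. Merged: [1, 2, 4, 8, 11, 12]

Final merged array: [1, 2, 4, 8, 11, 12]
Total comparisons: 4

The merged array is [1, 2, 4, 8, 11, 12], requiring 4 comparisons. The merge step runs in O(n) time where n is the total number of elements.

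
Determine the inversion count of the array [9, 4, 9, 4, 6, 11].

Finding inversions in [9, 4, 9, 4, 6, 11]:

(0, 1): arr[0]=9 > arr[1]=4
(0, 3): arr[0]=9 > arr[3]=4
(0, 4): arr[0]=9 > arr[4]=6
(2, 3): arr[2]=9 > arr[3]=4
(2, 4): arr[2]=9 > arr[4]=6

Total inversions: 5

The array has 5 inversion(s): (0,1), (0,3), (0,4), (2,3), (2,4). Each pair (i,j) satisfies i < j and arr[i] > arr[j].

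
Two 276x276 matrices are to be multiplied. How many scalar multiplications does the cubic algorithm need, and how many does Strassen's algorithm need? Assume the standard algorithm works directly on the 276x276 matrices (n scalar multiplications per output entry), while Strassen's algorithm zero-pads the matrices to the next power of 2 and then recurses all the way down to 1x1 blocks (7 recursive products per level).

Matrix multiplication for 276x276 matrices:

Strassen's algorithm requires power-of-2 dimensions. Pad 276x276 to 512x512 (next power of 2).

Standard algorithm: 276^3 = 21024576 multiplications
Strassen's algorithm: 7^(log2(512)) = 7^9 = 40353607 multiplications
Difference: 21024576 - 40353607 = -19329031 (Strassen uses MORE here due to padding overhead — for small or just-over-power-of-2 n, padding can outweigh the per-level savings)

Standard: 21024576 multiplications (276^3). Strassen: 40353607 multiplications (7^9, after padding to 512x512). Strassen reduces 8 recursive multiplications to 7 at each level.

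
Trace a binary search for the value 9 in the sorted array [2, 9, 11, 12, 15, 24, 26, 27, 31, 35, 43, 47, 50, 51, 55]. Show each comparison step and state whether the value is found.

Binary search for 9 in [2, 9, 11, 12, 15, 24, 26, 27, 31, 35, 43, 47, 50, 51, 55]:

lo=0, hi=14, mid=7, arr[mid]=27 -> 27 > 9, search left half
lo=0, hi=6, mid=3, arr[mid]=12 -> 12 > 9, search left half
lo=0, hi=2, mid=1, arr[mid]=9 -> Found target at index 1!

Binary search finds 9 at index 1 after 3 comparisons. The search repeatedly halves the search space by comparing with the middle element.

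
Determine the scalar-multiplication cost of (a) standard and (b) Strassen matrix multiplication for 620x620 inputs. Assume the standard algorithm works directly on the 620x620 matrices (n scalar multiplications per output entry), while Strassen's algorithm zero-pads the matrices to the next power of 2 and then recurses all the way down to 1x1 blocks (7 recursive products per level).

Matrix multiplication for 620x620 matrices:

Strassen's algorithm requires power-of-2 dimensions. Pad 620x620 to 1024x1024 (next power of 2).

Standard algorithm: 620^3 = 238328000 multiplications
Strassen's algorithm: 7^(log2(1024)) = 7^10 = 282475249 multiplications
Difference: 238328000 - 282475249 = -44147249 (Strassen uses MORE here due to padding overhead — for small or just-over-power-of-2 n, padding can outweigh the per-level savings)

Standard: 238328000 multiplications (620^3). Strassen: 282475249 multiplications (7^10, after padding to 1024x1024). Strassen reduces 8 recursive multiplications to 7 at each level.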